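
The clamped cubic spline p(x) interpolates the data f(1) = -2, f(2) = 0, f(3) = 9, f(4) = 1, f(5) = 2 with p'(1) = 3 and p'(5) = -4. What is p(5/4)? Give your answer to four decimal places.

-1.6180

Write σ_i for p''(x_i). With h_i = 1, 1, 1, 1 and divided differences Δ_i = 2, 9, -8, 1, the continuity of p' gives the tridiagonal system
  1·σ_0 + 4·σ_1 + 1·σ_2 = 6(Δ_1 - Δ_0) = 42
  1·σ_1 + 4·σ_2 + 1·σ_3 = 6(Δ_2 - Δ_1) = -102
  1·σ_2 + 4·σ_3 + 1·σ_4 = 6(Δ_3 - Δ_2) = 54
Clamped end conditions give two more equations: 2h_0·σ_0 + h_0·σ_1 = 6(Δ_0 - p'(1)) = -6 and h_3·σ_3 + 2h_3·σ_4 = 6(p'(5) - Δ_3) = -30.
Forward elimination and back-substitution give σ_0 = -421/28, σ_1 = 337/14, σ_2 = -157/4, σ_3 = 433/14, σ_4 = -853/28.
On [1, 2], p(x) = -2 + 3·(x - 1) - 421/56·(x - 1)² + 365/56·(x - 1)³.
With (x - 1) = 1/4: p(5/4) = -5799/3584.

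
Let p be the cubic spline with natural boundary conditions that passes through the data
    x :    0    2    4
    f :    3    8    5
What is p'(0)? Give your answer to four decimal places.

3.5000

Let m_i = p''(x_i). Step sizes h_i = 2, 2; slopes of the chords Δ_i = (y_(i+1) - y_i)/h_i = 5/2, -3/2.
  2·m_0 + 8·m_1 + 2·m_2 = 6(Δ_1 - Δ_0) = -24
Natural end conditions: m_0 = m_2 = 0.
Solving the tridiagonal system: m_0 = 0, m_1 = -3, m_2 = 0.
On [0, 2], p'(x) = b_0 + 2c_0·x + 3d_0·x² with b_0 = Δ_0 - h_0(2m_0 + m_1)/6 = 7/2, c_0 = m_0/2 = 0, d_0 = (m_1 - m_0)/(6h_0) = -1/4. So p'(0) = 7/2.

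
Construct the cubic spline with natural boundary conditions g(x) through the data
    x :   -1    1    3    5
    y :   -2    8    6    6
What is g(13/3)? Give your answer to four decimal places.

Put σ_i = g'' at the i-th knot. Here h = (2, 2, 2) and Δ = (5, -1, 0), so the interior equations h_(i-1)·σ_(i-1) + 2(h_(i-1)+h_i)·σ_i + h_i·σ_(i+1) = 6(Δ_i − Δ_(i-1)) read
  2·σ_0 + 8·σ_1 + 2·σ_2 = 6(Δ_1 - Δ_0) = -36
  2·σ_1 + 8·σ_2 + 2·σ_3 = 6(Δ_2 - Δ_1) = 6
Natural end conditions: σ_0 = σ_3 = 0.
Forward elimination and back-substitution give σ_0 = 0, σ_1 = -5, σ_2 = 2, σ_3 = 0.
On [3, 5], g(x) = 6 - 4/3·(x - 3) + 1·(x - 3)² - 1/6·(x - 3)³.
With (x - 3) = 4/3: g(13/3) = 454/81.

5.6049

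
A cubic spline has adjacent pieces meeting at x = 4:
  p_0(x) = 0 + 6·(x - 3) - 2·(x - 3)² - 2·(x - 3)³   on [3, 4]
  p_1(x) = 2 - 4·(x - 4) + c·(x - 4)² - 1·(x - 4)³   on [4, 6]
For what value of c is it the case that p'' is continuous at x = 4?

-8

p_0''(x) = -4 - 12·(x - 3), so p_0''(4) = -16. On the right, p_1''(4) = 2c, so c = -8.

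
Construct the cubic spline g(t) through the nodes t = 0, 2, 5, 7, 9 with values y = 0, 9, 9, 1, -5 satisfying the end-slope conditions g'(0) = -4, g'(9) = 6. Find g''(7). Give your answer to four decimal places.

-2.9831

Let M_i = g''(x_i). Step sizes h_i = 2, 3, 2, 2; slopes of the chords Δ_i = (y_(i+1) - y_i)/h_i = 9/2, 0, -4, -3.
  2·M_0 + 10·M_1 + 3·M_2 = 6(Δ_1 - Δ_0) = -27
  3·M_1 + 10·M_2 + 2·M_3 = 6(Δ_2 - Δ_1) = -24
  2·M_2 + 8·M_3 + 2·M_4 = 6(Δ_3 - Δ_2) = 6
Clamped end conditions give two more equations: 2h_0·M_0 + h_0·M_1 = 6(Δ_0 - g'(0)) = 51 and h_3·M_3 + 2h_3·M_4 = 6(g'(9) - Δ_3) = 54.
Solving the tridiagonal system: M_0 = 3695/236, M_1 = -343/59, M_2 = -7/118, M_3 = -176/59, M_4 = 1769/118.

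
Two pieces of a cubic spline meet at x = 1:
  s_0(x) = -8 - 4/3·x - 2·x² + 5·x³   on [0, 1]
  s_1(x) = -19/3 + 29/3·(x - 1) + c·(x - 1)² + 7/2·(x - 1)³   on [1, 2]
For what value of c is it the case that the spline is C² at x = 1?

13

s_0''(x) = -4 + 30·x, so s_0''(1) = 26. On the right, s_1''(1) = 2c, so c = 13.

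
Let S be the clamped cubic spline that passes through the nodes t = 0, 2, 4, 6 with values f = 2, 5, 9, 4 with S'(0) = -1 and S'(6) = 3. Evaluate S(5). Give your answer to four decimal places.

5.2583

Put M_i = S'' at the i-th knot. Here h = (2, 2, 2) and Δ = (3/2, 2, -5/2), so the interior equations h_(i-1)·M_(i-1) + 2(h_(i-1)+h_i)·M_i + h_i·M_(i+1) = 6(Δ_i − Δ_(i-1)) read
  2·M_0 + 8·M_1 + 2·M_2 = 6(Δ_1 - Δ_0) = 3
  2·M_1 + 8·M_2 + 2·M_3 = 6(Δ_2 - Δ_1) = -27
Clamped end conditions give two more equations: 2h_0·M_0 + h_0·M_1 = 6(Δ_0 - S'(0)) = 15 and h_2·M_2 + 2h_2·M_3 = 6(S'(6) - Δ_2) = 33.
Forward elimination and back-substitution give M_0 = 47/15, M_1 = 37/30, M_2 = -197/30, M_3 = 173/15.
On [4, 6], S(t) = 9 - 59/30·(t - 4) - 197/60·(t - 4)² + 181/120·(t - 4)³.
With (t - 4) = 1: S(5) = 631/120.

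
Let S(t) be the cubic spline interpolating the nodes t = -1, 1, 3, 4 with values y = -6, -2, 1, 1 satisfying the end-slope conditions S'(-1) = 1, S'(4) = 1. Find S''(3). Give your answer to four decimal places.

-2.0870

Write m_i for S''(x_i). With h_i = 2, 2, 1 and divided differences Δ_i = 2, 3/2, 0, the continuity of S' gives the tridiagonal system
  2·m_0 + 8·m_1 + 2·m_2 = 6(Δ_1 - Δ_0) = -3
  2·m_1 + 6·m_2 + 1·m_3 = 6(Δ_2 - Δ_1) = -9
Clamped end conditions give two more equations: 2h_0·m_0 + h_0·m_1 = 6(Δ_0 - S'(-1)) = 6 and h_2·m_2 + 2h_2·m_3 = 6(S'(4) - Δ_2) = 6.
Solving the tridiagonal system: m_0 = 75/46, m_1 = -6/23, m_2 = -48/23, m_3 = 93/23.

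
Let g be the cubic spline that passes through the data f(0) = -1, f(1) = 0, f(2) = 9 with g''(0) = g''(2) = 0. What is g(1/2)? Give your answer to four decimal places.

-1.2500

Write M_i for g''(x_i). With h_i = 1, 1 and divided differences Δ_i = 1, 9, the continuity of g' gives the tridiagonal system
  1·M_0 + 4·M_1 + 1·M_2 = 6(Δ_1 - Δ_0) = 48
Natural end conditions: M_0 = M_2 = 0.
Hence M_0 = 0, M_1 = 12, M_2 = 0.
On [0, 1], g(t) = -1 - 1·t + 0·t² + 2·t³.
With t = 1/2: g(1/2) = -5/4.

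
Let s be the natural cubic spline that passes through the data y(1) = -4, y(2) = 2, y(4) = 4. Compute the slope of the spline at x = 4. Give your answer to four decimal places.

Let σ_i = s''(x_i). Step sizes h_i = 1, 2; slopes of the chords Δ_i = (y_(i+1) - y_i)/h_i = 6, 1.
  1·σ_0 + 6·σ_1 + 2·σ_2 = 6(Δ_1 - Δ_0) = -30
Natural end conditions: σ_0 = σ_2 = 0.
Solving: σ_0 = 0, σ_1 = -5, σ_2 = 0.
On [2, 4], s'(x) = b_1 + 2c_1·(x - 2) + 3d_1·(x - 2)² with b_1 = Δ_1 - h_1(2σ_1 + σ_2)/6 = 13/3, c_1 = σ_1/2 = -5/2, d_1 = (σ_2 - σ_1)/(6h_1) = 5/12. So s'(4) = -2/3.

-0.6667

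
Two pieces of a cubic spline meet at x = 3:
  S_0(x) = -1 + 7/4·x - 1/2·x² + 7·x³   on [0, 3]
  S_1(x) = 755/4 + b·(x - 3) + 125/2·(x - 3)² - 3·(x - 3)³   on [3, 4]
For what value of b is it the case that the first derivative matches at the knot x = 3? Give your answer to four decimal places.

187.7500

S_0'(x) = 7/4 - 1·x + 21·x², so S_0'(3) = 751/4. On the right, S_1'(3) = b, so b = 751/4.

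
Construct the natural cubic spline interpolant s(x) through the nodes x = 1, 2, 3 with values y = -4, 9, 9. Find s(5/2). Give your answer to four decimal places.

10.2188

Put m_i = s'' at the i-th knot. Here h = (1, 1) and Δ = (13, 0), so the interior equations h_(i-1)·m_(i-1) + 2(h_(i-1)+h_i)·m_i + h_i·m_(i+1) = 6(Δ_i − Δ_(i-1)) read
  1·m_0 + 4·m_1 + 1·m_2 = 6(Δ_1 - Δ_0) = -78
Natural end conditions: m_0 = m_2 = 0.
Forward elimination and back-substitution give m_0 = 0, m_1 = -39/2, m_2 = 0.
On [2, 3], s(x) = 9 + 13/2·(x - 2) - 39/4·(x - 2)² + 13/4·(x - 2)³.
With (x - 2) = 1/2: s(5/2) = 327/32.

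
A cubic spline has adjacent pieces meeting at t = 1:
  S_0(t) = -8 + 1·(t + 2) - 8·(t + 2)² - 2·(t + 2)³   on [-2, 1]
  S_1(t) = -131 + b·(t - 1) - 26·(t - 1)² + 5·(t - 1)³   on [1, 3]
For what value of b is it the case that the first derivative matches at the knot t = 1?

-101

S_0'(t) = 1 - 16·(t + 2) - 6·(t + 2)², so S_0'(1) = -101. On the right, S_1'(1) = b, so b = -101.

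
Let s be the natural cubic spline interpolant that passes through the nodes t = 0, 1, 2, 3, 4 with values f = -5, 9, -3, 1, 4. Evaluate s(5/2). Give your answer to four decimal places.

Write M_i for s''(x_i). With h_i = 1, 1, 1, 1 and divided differences Δ_i = 14, -12, 4, 3, the continuity of s' gives the tridiagonal system
  1·M_0 + 4·M_1 + 1·M_2 = 6(Δ_1 - Δ_0) = -156
  1·M_1 + 4·M_2 + 1·M_3 = 6(Δ_2 - Δ_1) = 96
  1·M_2 + 4·M_3 + 1·M_4 = 6(Δ_3 - Δ_2) = -6
Natural end conditions: M_0 = M_4 = 0.
Forward elimination and back-substitution give M_0 = 0, M_1 = -195/4, M_2 = 39, M_3 = -45/4, M_4 = 0.
On [2, 3], s(t) = -3 - 57/8·(t - 2) + 39/2·(t - 2)² - 67/8·(t - 2)³.
With (t - 2) = 1/2: s(5/2) = -175/64.

-2.7344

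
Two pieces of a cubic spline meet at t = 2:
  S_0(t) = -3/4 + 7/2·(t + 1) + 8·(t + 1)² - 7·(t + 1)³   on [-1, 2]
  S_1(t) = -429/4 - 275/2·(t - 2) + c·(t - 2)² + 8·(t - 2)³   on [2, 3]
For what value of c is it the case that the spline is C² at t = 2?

-55

S_0''(t) = 16 - 42·(t + 1), so S_0''(2) = -110. On the right, S_1''(2) = 2c, so c = -55.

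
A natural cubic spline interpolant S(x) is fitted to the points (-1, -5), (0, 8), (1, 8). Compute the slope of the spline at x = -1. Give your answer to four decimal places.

Put M_i = S'' at the i-th knot. Here h = (1, 1) and Δ = (13, 0), so the interior equations h_(i-1)·M_(i-1) + 2(h_(i-1)+h_i)·M_i + h_i·M_(i+1) = 6(Δ_i − Δ_(i-1)) read
  1·M_0 + 4·M_1 + 1·M_2 = 6(Δ_1 - Δ_0) = -78
Natural end conditions: M_0 = M_2 = 0.
Solving the tridiagonal system: M_0 = 0, M_1 = -39/2, M_2 = 0.
On [-1, 0], S'(x) = b_0 + 2c_0·(x + 1) + 3d_0·(x + 1)² with b_0 = Δ_0 - h_0(2M_0 + M_1)/6 = 65/4, c_0 = M_0/2 = 0, d_0 = (M_1 - M_0)/(6h_0) = -13/4. So S'(-1) = 65/4.

16.2500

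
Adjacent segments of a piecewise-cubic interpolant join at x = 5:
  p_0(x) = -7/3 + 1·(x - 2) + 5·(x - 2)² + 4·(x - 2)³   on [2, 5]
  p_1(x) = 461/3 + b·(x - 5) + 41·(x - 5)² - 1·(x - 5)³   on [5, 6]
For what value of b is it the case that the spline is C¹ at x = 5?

p_0'(x) = 1 + 10·(x - 2) + 12·(x - 2)², so p_0'(5) = 139. On the right, p_1'(5) = b, so b = 139.

139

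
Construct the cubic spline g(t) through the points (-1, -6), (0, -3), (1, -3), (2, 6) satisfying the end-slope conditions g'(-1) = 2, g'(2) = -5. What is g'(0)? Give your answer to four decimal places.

-0.2667

Write m_i for g''(x_i). With h_i = 1, 1, 1 and divided differences Δ_i = 3, 0, 9, the continuity of g' gives the tridiagonal system
  1·m_0 + 4·m_1 + 1·m_2 = 6(Δ_1 - Δ_0) = -18
  1·m_1 + 4·m_2 + 1·m_3 = 6(Δ_2 - Δ_1) = 54
Clamped end conditions give two more equations: 2h_0·m_0 + h_0·m_1 = 6(Δ_0 - g'(-1)) = 6 and h_2·m_2 + 2h_2·m_3 = 6(g'(2) - Δ_2) = -84.
Forward elimination and back-substitution give m_0 = 158/15, m_1 = -226/15, m_2 = 476/15, m_3 = -868/15.
On [0, 1], g'(t) = b_1 + 2c_1·t + 3d_1·t² with b_1 = Δ_1 - h_1(2m_1 + m_2)/6 = -4/15, c_1 = m_1/2 = -113/15, d_1 = (m_2 - m_1)/(6h_1) = 39/5. So g'(0) = -4/15.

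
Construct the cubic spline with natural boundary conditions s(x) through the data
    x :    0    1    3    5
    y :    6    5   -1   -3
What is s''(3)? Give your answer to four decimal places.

2.1818

Let σ_i = s''(x_i). Step sizes h_i = 1, 2, 2; slopes of the chords Δ_i = (y_(i+1) - y_i)/h_i = -1, -3, -1.
  1·σ_0 + 6·σ_1 + 2·σ_2 = 6(Δ_1 - Δ_0) = -12
  2·σ_1 + 8·σ_2 + 2·σ_3 = 6(Δ_2 - Δ_1) = 12
Natural end conditions: σ_0 = σ_3 = 0.
Forward elimination and back-substitution give σ_0 = 0, σ_1 = -30/11, σ_2 = 24/11, σ_3 = 0.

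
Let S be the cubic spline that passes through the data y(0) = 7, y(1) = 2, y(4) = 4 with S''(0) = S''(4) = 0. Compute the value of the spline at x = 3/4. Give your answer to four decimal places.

With σ_i denoting the second derivative at x_i, h_i = 1, 3, and Δ_i = (y_(i+1) − y_i)/h_i = -5, 2/3:
  1·σ_0 + 8·σ_1 + 3·σ_2 = 6(Δ_1 - Δ_0) = 34
Natural end conditions: σ_0 = σ_2 = 0.
Hence σ_0 = 0, σ_1 = 17/4, σ_2 = 0.
On [0, 1], S(x) = 7 - 137/24·x + 0·x² + 17/24·x³.
With x = 3/4: S(3/4) = 1545/512.

3.0176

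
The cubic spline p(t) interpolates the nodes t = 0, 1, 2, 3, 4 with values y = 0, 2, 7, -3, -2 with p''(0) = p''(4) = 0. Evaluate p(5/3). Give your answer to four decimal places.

Let M_i = p''(x_i). Step sizes h_i = 1, 1, 1, 1; slopes of the chords Δ_i = (y_(i+1) - y_i)/h_i = 2, 5, -10, 1.
  1·M_0 + 4·M_1 + 1·M_2 = 6(Δ_1 - Δ_0) = 18
  1·M_1 + 4·M_2 + 1·M_3 = 6(Δ_2 - Δ_1) = -90
  1·M_2 + 4·M_3 + 1·M_4 = 6(Δ_3 - Δ_2) = 66
Natural end conditions: M_0 = M_4 = 0.
Solving the tridiagonal system: M_0 = 0, M_1 = 87/7, M_2 = -222/7, M_3 = 171/7, M_4 = 0.
On [1, 2], p(t) = 2 + 43/7·(t - 1) + 87/14·(t - 1)² - 103/14·(t - 1)³.
With (t - 1) = 2/3: p(5/3) = 1262/189.

6.6772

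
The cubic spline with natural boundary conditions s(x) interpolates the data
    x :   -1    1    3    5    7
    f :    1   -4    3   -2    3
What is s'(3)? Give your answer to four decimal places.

0.6250

With M_i denoting the second derivative at x_i, h_i = 2, 2, 2, 2, and Δ_i = (y_(i+1) − y_i)/h_i = -5/2, 7/2, -5/2, 5/2:
  2·M_0 + 8·M_1 + 2·M_2 = 6(Δ_1 - Δ_0) = 36
  2·M_1 + 8·M_2 + 2·M_3 = 6(Δ_2 - Δ_1) = -36
  2·M_2 + 8·M_3 + 2·M_4 = 6(Δ_3 - Δ_2) = 30
Natural end conditions: M_0 = M_4 = 0.
Solving: M_0 = 0, M_1 = 51/8, M_2 = -15/2, M_3 = 45/8, M_4 = 0.
On [3, 5], s'(x) = b_2 + 2c_2·(x - 3) + 3d_2·(x - 3)² with b_2 = Δ_2 - h_2(2M_2 + M_3)/6 = 5/8, c_2 = M_2/2 = -15/4, d_2 = (M_3 - M_2)/(6h_2) = 35/32. So s'(3) = 5/8.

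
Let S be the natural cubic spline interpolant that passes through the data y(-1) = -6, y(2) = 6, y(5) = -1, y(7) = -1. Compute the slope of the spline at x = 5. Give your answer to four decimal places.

With M_i denoting the second derivative at x_i, h_i = 3, 3, 2, and Δ_i = (y_(i+1) − y_i)/h_i = 4, -7/3, 0:
  3·M_0 + 12·M_1 + 3·M_2 = 6(Δ_1 - Δ_0) = -38
  3·M_1 + 10·M_2 + 2·M_3 = 6(Δ_2 - Δ_1) = 14
Natural end conditions: M_0 = M_3 = 0.
Solving the tridiagonal system: M_0 = 0, M_1 = -422/111, M_2 = 94/37, M_3 = 0.
On [5, 7], S'(x) = b_2 + 2c_2·(x - 5) + 3d_2·(x - 5)² with b_2 = Δ_2 - h_2(2M_2 + M_3)/6 = -188/111, c_2 = M_2/2 = 47/37, d_2 = (M_3 - M_2)/(6h_2) = -47/222. So S'(5) = -188/111.

-1.6937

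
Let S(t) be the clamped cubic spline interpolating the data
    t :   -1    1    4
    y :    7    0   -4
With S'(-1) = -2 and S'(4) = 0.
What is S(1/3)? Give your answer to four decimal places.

Let M_i = S''(x_i). Step sizes h_i = 2, 3; slopes of the chords Δ_i = (y_(i+1) - y_i)/h_i = -7/2, -4/3.
  2·M_0 + 10·M_1 + 3·M_2 = 6(Δ_1 - Δ_0) = 13
Clamped end conditions give two more equations: 2h_0·M_0 + h_0·M_1 = 6(Δ_0 - S'(-1)) = -9 and h_1·M_1 + 2h_1·M_2 = 6(S'(4) - Δ_1) = 8.
Solving: M_0 = -63/20, M_1 = 9/5, M_2 = 13/30.
On [-1, 1], S(t) = 7 - 2·(t + 1) - 63/40·(t + 1)² + 33/80·(t + 1)³.
With (t + 1) = 4/3: S(1/3) = 113/45.

2.5111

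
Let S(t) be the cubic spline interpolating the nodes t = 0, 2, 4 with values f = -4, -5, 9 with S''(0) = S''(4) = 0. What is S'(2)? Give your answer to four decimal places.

3.2500

Let M_i = S''(x_i). Step sizes h_i = 2, 2; slopes of the chords Δ_i = (y_(i+1) - y_i)/h_i = -1/2, 7.
  2·M_0 + 8·M_1 + 2·M_2 = 6(Δ_1 - Δ_0) = 45
Natural end conditions: M_0 = M_2 = 0.
Solving the tridiagonal system: M_0 = 0, M_1 = 45/8, M_2 = 0.
On [2, 4], S'(t) = b_1 + 2c_1·(t - 2) + 3d_1·(t - 2)² with b_1 = Δ_1 - h_1(2M_1 + M_2)/6 = 13/4, c_1 = M_1/2 = 45/16, d_1 = (M_2 - M_1)/(6h_1) = -15/32. So S'(2) = 13/4.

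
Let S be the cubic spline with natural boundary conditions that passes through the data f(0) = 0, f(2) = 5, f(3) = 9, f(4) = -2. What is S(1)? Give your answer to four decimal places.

With σ_i denoting the second derivative at x_i, h_i = 2, 1, 1, and Δ_i = (y_(i+1) − y_i)/h_i = 5/2, 4, -11:
  2·σ_0 + 6·σ_1 + 1·σ_2 = 6(Δ_1 - Δ_0) = 9
  1·σ_1 + 4·σ_2 + 1·σ_3 = 6(Δ_2 - Δ_1) = -90
Natural end conditions: σ_0 = σ_3 = 0.
Solving the tridiagonal system: σ_0 = 0, σ_1 = 126/23, σ_2 = -549/23, σ_3 = 0.
On [0, 2], S(x) = 0 + 31/46·x + 0·x² + 21/46·x³.
With x = 1: S(1) = 26/23.

1.1304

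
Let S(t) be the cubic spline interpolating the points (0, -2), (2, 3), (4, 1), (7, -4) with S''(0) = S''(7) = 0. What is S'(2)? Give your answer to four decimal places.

Write σ_i for S''(x_i). With h_i = 2, 2, 3 and divided differences Δ_i = 5/2, -1, -5/3, the continuity of S' gives the tridiagonal system
  2·σ_0 + 8·σ_1 + 2·σ_2 = 6(Δ_1 - Δ_0) = -21
  2·σ_1 + 10·σ_2 + 3·σ_3 = 6(Δ_2 - Δ_1) = -4
Natural end conditions: σ_0 = σ_3 = 0.
Solving: σ_0 = 0, σ_1 = -101/38, σ_2 = 5/38, σ_3 = 0.
On [2, 4], S'(t) = b_1 + 2c_1·(t - 2) + 3d_1·(t - 2)² with b_1 = Δ_1 - h_1(2σ_1 + σ_2)/6 = 83/114, c_1 = σ_1/2 = -101/76, d_1 = (σ_2 - σ_1)/(6h_1) = 53/228. So S'(2) = 83/114.

0.7281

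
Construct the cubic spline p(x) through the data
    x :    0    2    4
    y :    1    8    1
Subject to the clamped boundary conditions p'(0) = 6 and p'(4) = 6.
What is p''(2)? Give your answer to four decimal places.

Let σ_i = p''(x_i). Step sizes h_i = 2, 2; slopes of the chords Δ_i = (y_(i+1) - y_i)/h_i = 7/2, -7/2.
  2·σ_0 + 8·σ_1 + 2·σ_2 = 6(Δ_1 - Δ_0) = -42
Clamped end conditions give two more equations: 2h_0·σ_0 + h_0·σ_1 = 6(Δ_0 - p'(0)) = -15 and h_1·σ_1 + 2h_1·σ_2 = 6(p'(4) - Δ_1) = 57.
Forward elimination and back-substitution give σ_0 = 3/2, σ_1 = -21/2, σ_2 = 39/2.

-10.5000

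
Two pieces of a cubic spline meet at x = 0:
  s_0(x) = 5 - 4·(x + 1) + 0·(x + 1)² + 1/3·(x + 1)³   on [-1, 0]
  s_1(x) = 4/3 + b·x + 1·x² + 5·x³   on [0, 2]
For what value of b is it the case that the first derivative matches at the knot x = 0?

-3

s_0'(x) = -4 + 0·(x + 1) + 1·(x + 1)², so s_0'(0) = -3. On the right, s_1'(0) = b, so b = -3.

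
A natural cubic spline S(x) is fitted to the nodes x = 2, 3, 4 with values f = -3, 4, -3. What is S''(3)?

Write M_i for S''(x_i). With h_i = 1, 1 and divided differences Δ_i = 7, -7, the continuity of S' gives the tridiagonal system
  1·M_0 + 4·M_1 + 1·M_2 = 6(Δ_1 - Δ_0) = -84
Natural end conditions: M_0 = M_2 = 0.
Solving: M_0 = 0, M_1 = -21, M_2 = 0.

-21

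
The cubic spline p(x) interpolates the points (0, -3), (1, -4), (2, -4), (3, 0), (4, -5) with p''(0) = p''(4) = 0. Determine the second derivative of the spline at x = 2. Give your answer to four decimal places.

Write m_i for p''(x_i). With h_i = 1, 1, 1, 1 and divided differences Δ_i = -1, 0, 4, -5, the continuity of p' gives the tridiagonal system
  1·m_0 + 4·m_1 + 1·m_2 = 6(Δ_1 - Δ_0) = 6
  1·m_1 + 4·m_2 + 1·m_3 = 6(Δ_2 - Δ_1) = 24
  1·m_2 + 4·m_3 + 1·m_4 = 6(Δ_3 - Δ_2) = -54
Natural end conditions: m_0 = m_4 = 0.
Solving the tridiagonal system: m_0 = 0, m_1 = -15/14, m_2 = 72/7, m_3 = -225/14, m_4 = 0.

10.2857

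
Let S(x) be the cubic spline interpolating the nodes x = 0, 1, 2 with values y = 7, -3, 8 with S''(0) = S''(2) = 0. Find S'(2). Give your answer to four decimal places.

16.2500

Let σ_i = S''(x_i). Step sizes h_i = 1, 1; slopes of the chords Δ_i = (y_(i+1) - y_i)/h_i = -10, 11.
  1·σ_0 + 4·σ_1 + 1·σ_2 = 6(Δ_1 - Δ_0) = 126
Natural end conditions: σ_0 = σ_2 = 0.
Solving: σ_0 = 0, σ_1 = 63/2, σ_2 = 0.
On [1, 2], S'(x) = b_1 + 2c_1·(x - 1) + 3d_1·(x - 1)² with b_1 = Δ_1 - h_1(2σ_1 + σ_2)/6 = 1/2, c_1 = σ_1/2 = 63/4, d_1 = (σ_2 - σ_1)/(6h_1) = -21/4. So S'(2) = 65/4.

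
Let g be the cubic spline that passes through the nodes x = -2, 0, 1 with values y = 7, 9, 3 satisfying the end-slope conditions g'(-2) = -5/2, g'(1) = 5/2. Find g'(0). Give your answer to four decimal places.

With m_i denoting the second derivative at x_i, h_i = 2, 1, and Δ_i = (y_(i+1) − y_i)/h_i = 1, -6:
  2·m_0 + 6·m_1 + 1·m_2 = 6(Δ_1 - Δ_0) = -42
Clamped end conditions give two more equations: 2h_0·m_0 + h_0·m_1 = 6(Δ_0 - g'(-2)) = 21 and h_1·m_1 + 2h_1·m_2 = 6(g'(1) - Δ_1) = 51.
Hence m_0 = 167/12, m_1 = -52/3, m_2 = 205/6.
On [0, 1], g'(x) = b_1 + 2c_1·x + 3d_1·x² with b_1 = Δ_1 - h_1(2m_1 + m_2)/6 = -71/12, c_1 = m_1/2 = -26/3, d_1 = (m_2 - m_1)/(6h_1) = 103/12. So g'(0) = -71/12.

-5.9167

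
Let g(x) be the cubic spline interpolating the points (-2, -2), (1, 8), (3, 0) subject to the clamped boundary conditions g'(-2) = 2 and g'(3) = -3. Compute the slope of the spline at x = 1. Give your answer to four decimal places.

-1.1000

With σ_i denoting the second derivative at x_i, h_i = 3, 2, and Δ_i = (y_(i+1) − y_i)/h_i = 10/3, -4:
  3·σ_0 + 10·σ_1 + 2·σ_2 = 6(Δ_1 - Δ_0) = -44
Clamped end conditions give two more equations: 2h_0·σ_0 + h_0·σ_1 = 6(Δ_0 - g'(-2)) = 8 and h_1·σ_1 + 2h_1·σ_2 = 6(g'(3) - Δ_1) = 6.
Solving: σ_0 = 71/15, σ_1 = -34/5, σ_2 = 49/10.
On [1, 3], g'(x) = b_1 + 2c_1·(x - 1) + 3d_1·(x - 1)² with b_1 = Δ_1 - h_1(2σ_1 + σ_2)/6 = -11/10, c_1 = σ_1/2 = -17/5, d_1 = (σ_2 - σ_1)/(6h_1) = 39/40. So g'(1) = -11/10.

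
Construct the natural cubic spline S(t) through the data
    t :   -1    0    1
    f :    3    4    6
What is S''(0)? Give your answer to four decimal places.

Write M_i for S''(x_i). With h_i = 1, 1 and divided differences Δ_i = 1, 2, the continuity of S' gives the tridiagonal system
  1·M_0 + 4·M_1 + 1·M_2 = 6(Δ_1 - Δ_0) = 6
Natural end conditions: M_0 = M_2 = 0.
Solving: M_0 = 0, M_1 = 3/2, M_2 = 0.

1.5000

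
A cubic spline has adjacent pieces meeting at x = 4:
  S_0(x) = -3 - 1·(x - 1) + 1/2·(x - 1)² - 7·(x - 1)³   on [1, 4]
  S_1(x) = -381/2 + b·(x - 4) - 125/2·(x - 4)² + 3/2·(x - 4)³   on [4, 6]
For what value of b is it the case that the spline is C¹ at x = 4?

-187

S_0'(x) = -1 + 1·(x - 1) - 21·(x - 1)², so S_0'(4) = -187. On the right, S_1'(4) = b, so b = -187.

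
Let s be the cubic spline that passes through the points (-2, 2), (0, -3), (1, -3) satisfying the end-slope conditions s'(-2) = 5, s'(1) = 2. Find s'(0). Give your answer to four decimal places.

With σ_i denoting the second derivative at x_i, h_i = 2, 1, and Δ_i = (y_(i+1) − y_i)/h_i = -5/2, 0:
  2·σ_0 + 6·σ_1 + 1·σ_2 = 6(Δ_1 - Δ_0) = 15
Clamped end conditions give two more equations: 2h_0·σ_0 + h_0·σ_1 = 6(Δ_0 - s'(-2)) = -45 and h_1·σ_1 + 2h_1·σ_2 = 6(s'(1) - Δ_1) = 12.
Solving: σ_0 = -59/4, σ_1 = 7, σ_2 = 5/2.
On [0, 1], s'(x) = b_1 + 2c_1·x + 3d_1·x² with b_1 = Δ_1 - h_1(2σ_1 + σ_2)/6 = -11/4, c_1 = σ_1/2 = 7/2, d_1 = (σ_2 - σ_1)/(6h_1) = -3/4. So s'(0) = -11/4.

-2.7500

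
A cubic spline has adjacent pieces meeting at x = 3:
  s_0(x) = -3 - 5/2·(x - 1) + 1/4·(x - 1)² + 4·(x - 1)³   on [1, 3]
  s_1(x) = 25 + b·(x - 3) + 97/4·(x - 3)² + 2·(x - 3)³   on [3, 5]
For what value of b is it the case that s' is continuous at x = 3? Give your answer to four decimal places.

s_0'(x) = -5/2 + 1/2·(x - 1) + 12·(x - 1)², so s_0'(3) = 93/2. On the right, s_1'(3) = b, so b = 93/2.

46.5000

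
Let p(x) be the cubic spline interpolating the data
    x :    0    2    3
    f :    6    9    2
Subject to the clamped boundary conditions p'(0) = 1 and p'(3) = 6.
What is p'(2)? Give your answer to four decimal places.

-8.4167

Put M_i = p'' at the i-th knot. Here h = (2, 1) and Δ = (3/2, -7), so the interior equations h_(i-1)·M_(i-1) + 2(h_(i-1)+h_i)·M_i + h_i·M_(i+1) = 6(Δ_i − Δ_(i-1)) read
  2·M_0 + 6·M_1 + 1·M_2 = 6(Δ_1 - Δ_0) = -51
Clamped end conditions give two more equations: 2h_0·M_0 + h_0·M_1 = 6(Δ_0 - p'(0)) = 3 and h_1·M_1 + 2h_1·M_2 = 6(p'(3) - Δ_1) = 78.
Solving the tridiagonal system: M_0 = 131/12, M_1 = -61/3, M_2 = 295/6.
On [2, 3], p'(x) = b_1 + 2c_1·(x - 2) + 3d_1·(x - 2)² with b_1 = Δ_1 - h_1(2M_1 + M_2)/6 = -101/12, c_1 = M_1/2 = -61/6, d_1 = (M_2 - M_1)/(6h_1) = 139/12. So p'(2) = -101/12.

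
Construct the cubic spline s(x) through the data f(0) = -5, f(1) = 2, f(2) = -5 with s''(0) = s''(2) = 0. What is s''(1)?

With m_i denoting the second derivative at x_i, h_i = 1, 1, and Δ_i = (y_(i+1) − y_i)/h_i = 7, -7:
  1·m_0 + 4·m_1 + 1·m_2 = 6(Δ_1 - Δ_0) = -84
Natural end conditions: m_0 = m_2 = 0.
Forward elimination and back-substitution give m_0 = 0, m_1 = -21, m_2 = 0.

-21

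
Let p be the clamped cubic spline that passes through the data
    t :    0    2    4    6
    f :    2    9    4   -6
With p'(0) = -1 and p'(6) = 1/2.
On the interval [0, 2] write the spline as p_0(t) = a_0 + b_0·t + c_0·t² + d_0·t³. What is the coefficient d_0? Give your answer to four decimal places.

-1.3500

Write M_i for p''(x_i). With h_i = 2, 2, 2 and divided differences Δ_i = 7/2, -5/2, -5, the continuity of p' gives the tridiagonal system
  2·M_0 + 8·M_1 + 2·M_2 = 6(Δ_1 - Δ_0) = -36
  2·M_1 + 8·M_2 + 2·M_3 = 6(Δ_2 - Δ_1) = -15
Clamped end conditions give two more equations: 2h_0·M_0 + h_0·M_1 = 6(Δ_0 - p'(0)) = 27 and h_2·M_2 + 2h_2·M_3 = 6(p'(6) - Δ_2) = 33.
Forward elimination and back-substitution give M_0 = 99/10, M_1 = -63/10, M_2 = -27/10, M_3 = 48/5.
On [0, 2], with p_0(t) = a_0 + b_0·t + c_0·t² + d_0·t³: c_0 = M_0/2 = 99/20, d_0 = (M_1 - M_0)/(6h_0) = -27/20, b_0 = Δ_0 - h_0(2M_0 + M_1)/6 = -1.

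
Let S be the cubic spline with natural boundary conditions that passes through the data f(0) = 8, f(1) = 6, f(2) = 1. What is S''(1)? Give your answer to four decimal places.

-4.5000

Write M_i for S''(x_i). With h_i = 1, 1 and divided differences Δ_i = -2, -5, the continuity of S' gives the tridiagonal system
  1·M_0 + 4·M_1 + 1·M_2 = 6(Δ_1 - Δ_0) = -18
Natural end conditions: M_0 = M_2 = 0.
Solving: M_0 = 0, M_1 = -9/2, M_2 = 0.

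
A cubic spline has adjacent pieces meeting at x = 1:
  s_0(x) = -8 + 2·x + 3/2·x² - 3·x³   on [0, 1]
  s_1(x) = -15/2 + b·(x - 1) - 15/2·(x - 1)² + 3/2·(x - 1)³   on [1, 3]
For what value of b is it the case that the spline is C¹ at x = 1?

s_0'(x) = 2 + 3·x - 9·x², so s_0'(1) = -4. On the right, s_1'(1) = b, so b = -4.

-4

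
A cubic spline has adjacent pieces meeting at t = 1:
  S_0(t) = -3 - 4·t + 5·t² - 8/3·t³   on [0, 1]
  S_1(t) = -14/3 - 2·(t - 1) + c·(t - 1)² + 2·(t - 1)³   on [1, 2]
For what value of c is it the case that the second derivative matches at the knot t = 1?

-3

S_0''(t) = 10 - 16·t, so S_0''(1) = -6. On the right, S_1''(1) = 2c, so c = -3.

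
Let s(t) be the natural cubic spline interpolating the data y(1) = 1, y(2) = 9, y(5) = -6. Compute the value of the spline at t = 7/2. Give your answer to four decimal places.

6.9844

With σ_i denoting the second derivative at x_i, h_i = 1, 3, and Δ_i = (y_(i+1) − y_i)/h_i = 8, -5:
  1·σ_0 + 8·σ_1 + 3·σ_2 = 6(Δ_1 - Δ_0) = -78
Natural end conditions: σ_0 = σ_2 = 0.
Hence σ_0 = 0, σ_1 = -39/4, σ_2 = 0.
On [2, 5], s(t) = 9 + 19/4·(t - 2) - 39/8·(t - 2)² + 13/24·(t - 2)³.
With (t - 2) = 3/2: s(7/2) = 447/64.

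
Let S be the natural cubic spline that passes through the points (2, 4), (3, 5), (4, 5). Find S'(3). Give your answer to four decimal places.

0.5000

Put m_i = S'' at the i-th knot. Here h = (1, 1) and Δ = (1, 0), so the interior equations h_(i-1)·m_(i-1) + 2(h_(i-1)+h_i)·m_i + h_i·m_(i+1) = 6(Δ_i − Δ_(i-1)) read
  1·m_0 + 4·m_1 + 1·m_2 = 6(Δ_1 - Δ_0) = -6
Natural end conditions: m_0 = m_2 = 0.
Forward elimination and back-substitution give m_0 = 0, m_1 = -3/2, m_2 = 0.
On [3, 4], S'(x) = b_1 + 2c_1·(x - 3) + 3d_1·(x - 3)² with b_1 = Δ_1 - h_1(2m_1 + m_2)/6 = 1/2, c_1 = m_1/2 = -3/4, d_1 = (m_2 - m_1)/(6h_1) = 1/4. So S'(3) = 1/2.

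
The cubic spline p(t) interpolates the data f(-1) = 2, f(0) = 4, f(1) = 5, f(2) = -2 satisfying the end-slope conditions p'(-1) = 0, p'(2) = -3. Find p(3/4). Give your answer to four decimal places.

With σ_i denoting the second derivative at x_i, h_i = 1, 1, 1, and Δ_i = (y_(i+1) − y_i)/h_i = 2, 1, -7:
  1·σ_0 + 4·σ_1 + 1·σ_2 = 6(Δ_1 - Δ_0) = -6
  1·σ_1 + 4·σ_2 + 1·σ_3 = 6(Δ_2 - Δ_1) = -48
Clamped end conditions give two more equations: 2h_0·σ_0 + h_0·σ_1 = 6(Δ_0 - p'(-1)) = 12 and h_2·σ_2 + 2h_2·σ_3 = 6(p'(2) - Δ_2) = 24.
Solving: σ_0 = 26/5, σ_1 = 8/5, σ_2 = -88/5, σ_3 = 104/5.
On [0, 1], p(t) = 4 + 17/5·t + 4/5·t² - 16/5·t³.
With t = 3/4: p(3/4) = 113/20.

5.6500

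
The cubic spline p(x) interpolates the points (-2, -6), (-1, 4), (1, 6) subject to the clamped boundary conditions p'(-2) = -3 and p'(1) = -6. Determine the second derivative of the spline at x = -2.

Let M_i = p''(x_i). Step sizes h_i = 1, 2; slopes of the chords Δ_i = (y_(i+1) - y_i)/h_i = 10, 1.
  1·M_0 + 6·M_1 + 2·M_2 = 6(Δ_1 - Δ_0) = -54
Clamped end conditions give two more equations: 2h_0·M_0 + h_0·M_1 = 6(Δ_0 - p'(-2)) = 78 and h_1·M_1 + 2h_1·M_2 = 6(p'(1) - Δ_1) = -42.
Forward elimination and back-substitution give M_0 = 47, M_1 = -16, M_2 = -5/2.

47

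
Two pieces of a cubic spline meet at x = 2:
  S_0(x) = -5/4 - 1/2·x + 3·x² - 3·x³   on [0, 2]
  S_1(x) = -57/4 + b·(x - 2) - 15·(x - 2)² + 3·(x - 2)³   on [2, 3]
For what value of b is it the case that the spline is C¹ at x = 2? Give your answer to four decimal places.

S_0'(x) = -1/2 + 6·x - 9·x², so S_0'(2) = -49/2. On the right, S_1'(2) = b, so b = -49/2.

-24.5000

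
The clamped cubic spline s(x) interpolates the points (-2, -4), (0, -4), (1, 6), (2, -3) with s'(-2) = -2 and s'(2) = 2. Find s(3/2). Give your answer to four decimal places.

0.9318

Let M_i = s''(x_i). Step sizes h_i = 2, 1, 1; slopes of the chords Δ_i = (y_(i+1) - y_i)/h_i = 0, 10, -9.
  2·M_0 + 6·M_1 + 1·M_2 = 6(Δ_1 - Δ_0) = 60
  1·M_1 + 4·M_2 + 1·M_3 = 6(Δ_2 - Δ_1) = -114
Clamped end conditions give two more equations: 2h_0·M_0 + h_0·M_1 = 6(Δ_0 - s'(-2)) = 12 and h_2·M_2 + 2h_2·M_3 = 6(s'(2) - Δ_2) = 66.
Forward elimination and back-substitution give M_0 = -79/11, M_1 = 224/11, M_2 = -526/11, M_3 = 626/11.
On [1, 2], s(x) = 6 - 28/11·(x - 1) - 263/11·(x - 1)² + 192/11·(x - 1)³.
With (x - 1) = 1/2: s(3/2) = 41/44.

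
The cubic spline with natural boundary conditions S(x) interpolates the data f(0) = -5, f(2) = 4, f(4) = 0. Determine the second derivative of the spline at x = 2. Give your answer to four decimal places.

-4.8750

Write σ_i for S''(x_i). With h_i = 2, 2 and divided differences Δ_i = 9/2, -2, the continuity of S' gives the tridiagonal system
  2·σ_0 + 8·σ_1 + 2·σ_2 = 6(Δ_1 - Δ_0) = -39
Natural end conditions: σ_0 = σ_2 = 0.
Solving the tridiagonal system: σ_0 = 0, σ_1 = -39/8, σ_2 = 0.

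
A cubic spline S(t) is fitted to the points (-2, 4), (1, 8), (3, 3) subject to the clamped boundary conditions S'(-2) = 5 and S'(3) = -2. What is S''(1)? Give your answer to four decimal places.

Let m_i = S''(x_i). Step sizes h_i = 3, 2; slopes of the chords Δ_i = (y_(i+1) - y_i)/h_i = 4/3, -5/2.
  3·m_0 + 10·m_1 + 2·m_2 = 6(Δ_1 - Δ_0) = -23
Clamped end conditions give two more equations: 2h_0·m_0 + h_0·m_1 = 6(Δ_0 - S'(-2)) = -22 and h_1·m_1 + 2h_1·m_2 = 6(S'(3) - Δ_1) = 3.
Hence m_0 = -83/30, m_1 = -9/5, m_2 = 33/20.

-1.8000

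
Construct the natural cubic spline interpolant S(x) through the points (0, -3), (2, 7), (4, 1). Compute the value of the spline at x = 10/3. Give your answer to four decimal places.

Put m_i = S'' at the i-th knot. Here h = (2, 2) and Δ = (5, -3), so the interior equations h_(i-1)·m_(i-1) + 2(h_(i-1)+h_i)·m_i + h_i·m_(i+1) = 6(Δ_i − Δ_(i-1)) read
  2·m_0 + 8·m_1 + 2·m_2 = 6(Δ_1 - Δ_0) = -48
Natural end conditions: m_0 = m_2 = 0.
Solving the tridiagonal system: m_0 = 0, m_1 = -6, m_2 = 0.
On [2, 4], S(x) = 7 + 1·(x - 2) - 3·(x - 2)² + 1/2·(x - 2)³.
With (x - 2) = 4/3: S(10/3) = 113/27.

4.1852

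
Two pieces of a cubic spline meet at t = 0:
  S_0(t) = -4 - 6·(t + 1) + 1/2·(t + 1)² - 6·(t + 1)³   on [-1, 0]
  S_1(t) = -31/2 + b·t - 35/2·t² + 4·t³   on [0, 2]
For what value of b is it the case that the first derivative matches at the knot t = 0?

S_0'(t) = -6 + 1·(t + 1) - 18·(t + 1)², so S_0'(0) = -23. On the right, S_1'(0) = b, so b = -23.

-23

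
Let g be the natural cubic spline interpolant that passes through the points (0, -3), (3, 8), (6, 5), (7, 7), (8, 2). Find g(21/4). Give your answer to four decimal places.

Write M_i for g''(x_i). With h_i = 3, 3, 1, 1 and divided differences Δ_i = 11/3, -1, 2, -5, the continuity of g' gives the tridiagonal system
  3·M_0 + 12·M_1 + 3·M_2 = 6(Δ_1 - Δ_0) = -28
  3·M_1 + 8·M_2 + 1·M_3 = 6(Δ_2 - Δ_1) = 18
  1·M_2 + 4·M_3 + 1·M_4 = 6(Δ_3 - Δ_2) = -42
Natural end conditions: M_0 = M_4 = 0.
Hence M_0 = 0, M_1 = -605/168, M_2 = 71/14, M_3 = -659/56, M_4 = 0.
On [3, 6], g(t) = 8 + 11/168·(t - 3) - 605/336·(t - 3)² + 1457/3024·(t - 3)³.
With (t - 3) = 9/4: g(21/4) = 32399/7168.

4.5199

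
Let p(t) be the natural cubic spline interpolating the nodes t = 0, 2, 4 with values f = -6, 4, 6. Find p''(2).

-3

With σ_i denoting the second derivative at x_i, h_i = 2, 2, and Δ_i = (y_(i+1) − y_i)/h_i = 5, 1:
  2·σ_0 + 8·σ_1 + 2·σ_2 = 6(Δ_1 - Δ_0) = -24
Natural end conditions: σ_0 = σ_2 = 0.
Solving: σ_0 = 0, σ_1 = -3, σ_2 = 0.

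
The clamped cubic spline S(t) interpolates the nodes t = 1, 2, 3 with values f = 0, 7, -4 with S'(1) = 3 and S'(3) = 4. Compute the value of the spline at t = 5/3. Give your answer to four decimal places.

With m_i denoting the second derivative at x_i, h_i = 1, 1, and Δ_i = (y_(i+1) − y_i)/h_i = 7, -11:
  1·m_0 + 4·m_1 + 1·m_2 = 6(Δ_1 - Δ_0) = -108
Clamped end conditions give two more equations: 2h_0·m_0 + h_0·m_1 = 6(Δ_0 - S'(1)) = 24 and h_1·m_1 + 2h_1·m_2 = 6(S'(3) - Δ_1) = 90.
Solving the tridiagonal system: m_0 = 79/2, m_1 = -55, m_2 = 145/2.
On [1, 2], S(t) = 0 + 3·(t - 1) + 79/4·(t - 1)² - 63/4·(t - 1)³.
With (t - 1) = 2/3: S(5/3) = 55/9.

6.1111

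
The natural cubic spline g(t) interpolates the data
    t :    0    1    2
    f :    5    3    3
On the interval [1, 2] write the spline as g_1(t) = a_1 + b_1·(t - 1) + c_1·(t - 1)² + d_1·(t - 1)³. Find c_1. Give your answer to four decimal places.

1.5000

Write M_i for g''(x_i). With h_i = 1, 1 and divided differences Δ_i = -2, 0, the continuity of g' gives the tridiagonal system
  1·M_0 + 4·M_1 + 1·M_2 = 6(Δ_1 - Δ_0) = 12
Natural end conditions: M_0 = M_2 = 0.
Forward elimination and back-substitution give M_0 = 0, M_1 = 3, M_2 = 0.
On [1, 2], with g_1(t) = a_1 + b_1·(t - 1) + c_1·(t - 1)² + d_1·(t - 1)³: c_1 = M_1/2 = 3/2, d_1 = (M_2 - M_1)/(6h_1) = -1/2, b_1 = Δ_1 - h_1(2M_1 + M_2)/6 = -1.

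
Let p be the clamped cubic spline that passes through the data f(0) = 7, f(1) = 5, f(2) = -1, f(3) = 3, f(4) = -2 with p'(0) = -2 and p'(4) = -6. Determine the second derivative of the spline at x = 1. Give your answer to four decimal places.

-13.6429

Put M_i = p'' at the i-th knot. Here h = (1, 1, 1, 1) and Δ = (-2, -6, 4, -5), so the interior equations h_(i-1)·M_(i-1) + 2(h_(i-1)+h_i)·M_i + h_i·M_(i+1) = 6(Δ_i − Δ_(i-1)) read
  1·M_0 + 4·M_1 + 1·M_2 = 6(Δ_1 - Δ_0) = -24
  1·M_1 + 4·M_2 + 1·M_3 = 6(Δ_2 - Δ_1) = 60
  1·M_2 + 4·M_3 + 1·M_4 = 6(Δ_3 - Δ_2) = -54
Clamped end conditions give two more equations: 2h_0·M_0 + h_0·M_1 = 6(Δ_0 - p'(0)) = 0 and h_3·M_3 + 2h_3·M_4 = 6(p'(4) - Δ_3) = -6.
Forward elimination and back-substitution give M_0 = 191/28, M_1 = -191/14, M_2 = 95/4, M_3 = -299/14, M_4 = 215/28.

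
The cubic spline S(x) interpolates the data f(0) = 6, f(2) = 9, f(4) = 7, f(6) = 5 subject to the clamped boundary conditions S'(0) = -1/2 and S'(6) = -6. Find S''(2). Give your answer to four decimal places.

-3.9333

Let M_i = S''(x_i). Step sizes h_i = 2, 2, 2; slopes of the chords Δ_i = (y_(i+1) - y_i)/h_i = 3/2, -1, -1.
  2·M_0 + 8·M_1 + 2·M_2 = 6(Δ_1 - Δ_0) = -15
  2·M_1 + 8·M_2 + 2·M_3 = 6(Δ_2 - Δ_1) = 0
Clamped end conditions give two more equations: 2h_0·M_0 + h_0·M_1 = 6(Δ_0 - S'(0)) = 12 and h_2·M_2 + 2h_2·M_3 = 6(S'(6) - Δ_2) = -30.
Solving the tridiagonal system: M_0 = 149/30, M_1 = -59/15, M_2 = 49/15, M_3 = -137/15.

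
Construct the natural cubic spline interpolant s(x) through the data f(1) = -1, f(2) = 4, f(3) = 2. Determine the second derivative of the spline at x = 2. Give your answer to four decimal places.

-10.5000

Write σ_i for s''(x_i). With h_i = 1, 1 and divided differences Δ_i = 5, -2, the continuity of s' gives the tridiagonal system
  1·σ_0 + 4·σ_1 + 1·σ_2 = 6(Δ_1 - Δ_0) = -42
Natural end conditions: σ_0 = σ_2 = 0.
Solving the tridiagonal system: σ_0 = 0, σ_1 = -21/2, σ_2 = 0.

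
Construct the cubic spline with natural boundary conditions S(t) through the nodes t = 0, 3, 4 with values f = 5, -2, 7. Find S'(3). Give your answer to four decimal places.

With M_i denoting the second derivative at x_i, h_i = 3, 1, and Δ_i = (y_(i+1) − y_i)/h_i = -7/3, 9:
  3·M_0 + 8·M_1 + 1·M_2 = 6(Δ_1 - Δ_0) = 68
Natural end conditions: M_0 = M_2 = 0.
Solving: M_0 = 0, M_1 = 17/2, M_2 = 0.
On [3, 4], S'(t) = b_1 + 2c_1·(t - 3) + 3d_1·(t - 3)² with b_1 = Δ_1 - h_1(2M_1 + M_2)/6 = 37/6, c_1 = M_1/2 = 17/4, d_1 = (M_2 - M_1)/(6h_1) = -17/12. So S'(3) = 37/6.

6.1667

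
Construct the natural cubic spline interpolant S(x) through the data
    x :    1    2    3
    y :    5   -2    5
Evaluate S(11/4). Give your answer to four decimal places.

Put σ_i = S'' at the i-th knot. Here h = (1, 1) and Δ = (-7, 7), so the interior equations h_(i-1)·σ_(i-1) + 2(h_(i-1)+h_i)·σ_i + h_i·σ_(i+1) = 6(Δ_i − Δ_(i-1)) read
  1·σ_0 + 4·σ_1 + 1·σ_2 = 6(Δ_1 - Δ_0) = 84
Natural end conditions: σ_0 = σ_2 = 0.
Solving: σ_0 = 0, σ_1 = 21, σ_2 = 0.
On [2, 3], S(x) = -2 + 0·(x - 2) + 21/2·(x - 2)² - 7/2·(x - 2)³.
With (x - 2) = 3/4: S(11/4) = 311/128.

2.4297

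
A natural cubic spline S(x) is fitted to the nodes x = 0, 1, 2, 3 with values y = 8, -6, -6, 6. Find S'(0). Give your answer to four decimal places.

Put m_i = S'' at the i-th knot. Here h = (1, 1, 1) and Δ = (-14, 0, 12), so the interior equations h_(i-1)·m_(i-1) + 2(h_(i-1)+h_i)·m_i + h_i·m_(i+1) = 6(Δ_i − Δ_(i-1)) read
  1·m_0 + 4·m_1 + 1·m_2 = 6(Δ_1 - Δ_0) = 84
  1·m_1 + 4·m_2 + 1·m_3 = 6(Δ_2 - Δ_1) = 72
Natural end conditions: m_0 = m_3 = 0.
Forward elimination and back-substitution give m_0 = 0, m_1 = 88/5, m_2 = 68/5, m_3 = 0.
On [0, 1], S'(x) = b_0 + 2c_0·x + 3d_0·x² with b_0 = Δ_0 - h_0(2m_0 + m_1)/6 = -254/15, c_0 = m_0/2 = 0, d_0 = (m_1 - m_0)/(6h_0) = 44/15. So S'(0) = -254/15.

-16.9333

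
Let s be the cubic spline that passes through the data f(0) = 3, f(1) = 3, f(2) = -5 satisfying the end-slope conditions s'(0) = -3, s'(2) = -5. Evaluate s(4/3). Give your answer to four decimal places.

0.7037

With M_i denoting the second derivative at x_i, h_i = 1, 1, and Δ_i = (y_(i+1) − y_i)/h_i = 0, -8:
  1·M_0 + 4·M_1 + 1·M_2 = 6(Δ_1 - Δ_0) = -48
Clamped end conditions give two more equations: 2h_0·M_0 + h_0·M_1 = 6(Δ_0 - s'(0)) = 18 and h_1·M_1 + 2h_1·M_2 = 6(s'(2) - Δ_1) = 18.
Solving the tridiagonal system: M_0 = 20, M_1 = -22, M_2 = 20.
On [1, 2], s(t) = 3 - 4·(t - 1) - 11·(t - 1)² + 7·(t - 1)³.
With (t - 1) = 1/3: s(4/3) = 19/27.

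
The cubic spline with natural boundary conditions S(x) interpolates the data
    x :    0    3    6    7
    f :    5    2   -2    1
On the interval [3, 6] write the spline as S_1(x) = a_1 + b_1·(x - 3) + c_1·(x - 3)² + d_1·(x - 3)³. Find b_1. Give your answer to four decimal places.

-2.0805

Let M_i = S''(x_i). Step sizes h_i = 3, 3, 1; slopes of the chords Δ_i = (y_(i+1) - y_i)/h_i = -1, -4/3, 3.
  3·M_0 + 12·M_1 + 3·M_2 = 6(Δ_1 - Δ_0) = -2
  3·M_1 + 8·M_2 + 1·M_3 = 6(Δ_2 - Δ_1) = 26
Natural end conditions: M_0 = M_3 = 0.
Solving: M_0 = 0, M_1 = -94/87, M_2 = 106/29, M_3 = 0.
On [3, 6], with S_1(x) = a_1 + b_1·(x - 3) + c_1·(x - 3)² + d_1·(x - 3)³: c_1 = M_1/2 = -47/87, d_1 = (M_2 - M_1)/(6h_1) = 206/783, b_1 = Δ_1 - h_1(2M_1 + M_2)/6 = -181/87.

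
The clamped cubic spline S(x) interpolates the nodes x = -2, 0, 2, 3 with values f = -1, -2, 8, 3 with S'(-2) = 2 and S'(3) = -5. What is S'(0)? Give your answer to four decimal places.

3.2174

Put m_i = S'' at the i-th knot. Here h = (2, 2, 1) and Δ = (-1/2, 5, -5), so the interior equations h_(i-1)·m_(i-1) + 2(h_(i-1)+h_i)·m_i + h_i·m_(i+1) = 6(Δ_i − Δ_(i-1)) read
  2·m_0 + 8·m_1 + 2·m_2 = 6(Δ_1 - Δ_0) = 33
  2·m_1 + 6·m_2 + 1·m_3 = 6(Δ_2 - Δ_1) = -60
Clamped end conditions give two more equations: 2h_0·m_0 + h_0·m_1 = 6(Δ_0 - S'(-2)) = -15 and h_2·m_2 + 2h_2·m_3 = 6(S'(3) - Δ_2) = 0.
Solving: m_0 = -401/46, m_1 = 457/46, m_2 = -334/23, m_3 = 167/23.
On [0, 2], S'(x) = b_1 + 2c_1·x + 3d_1·x² with b_1 = Δ_1 - h_1(2m_1 + m_2)/6 = 74/23, c_1 = m_1/2 = 457/92, d_1 = (m_2 - m_1)/(6h_1) = -375/184. So S'(0) = 74/23.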